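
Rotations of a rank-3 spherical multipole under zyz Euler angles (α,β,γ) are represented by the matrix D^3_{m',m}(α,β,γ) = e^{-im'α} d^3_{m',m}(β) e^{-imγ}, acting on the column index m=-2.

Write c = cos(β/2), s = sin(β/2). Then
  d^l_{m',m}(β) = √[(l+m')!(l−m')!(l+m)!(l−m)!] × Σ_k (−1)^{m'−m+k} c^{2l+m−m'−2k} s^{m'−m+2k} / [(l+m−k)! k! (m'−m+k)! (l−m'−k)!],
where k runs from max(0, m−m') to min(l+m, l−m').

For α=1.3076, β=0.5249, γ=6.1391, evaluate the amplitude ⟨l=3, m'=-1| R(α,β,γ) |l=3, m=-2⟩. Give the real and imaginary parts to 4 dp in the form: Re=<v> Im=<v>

Re=-0.3090 Im=-0.5024

D^3_{-1,-2}(1.3076,0.5249,6.1391) = e^{-i·-1·1.3076}·d^3_{-1,-2}(0.5249)·e^{-i·-2·6.1391}. Compute d first:
c=cos(0.5249/2)=0.965757, s=sin(0.5249/2)=0.259447; N=√[2·24·1·120]=75.894664
k∈{0,1} keeps every argument non-negative
  k=0: (−1)^1·75.8947/(24)·0.9658^5·0.2594^1 = -0.689270
  k=1: (−1)^2·75.8947/(12)·0.9658^3·0.2594^3 = +0.099491
d^3_{-1,-2}(0.5249) = -0.689270 +0.099491 = -0.589779
Attach z-rotation phases: D = e^{-i(-1)(1.3076)}·(-0.589779)·e^{-i(-2)(6.1391)} = -0.308957-0.502379i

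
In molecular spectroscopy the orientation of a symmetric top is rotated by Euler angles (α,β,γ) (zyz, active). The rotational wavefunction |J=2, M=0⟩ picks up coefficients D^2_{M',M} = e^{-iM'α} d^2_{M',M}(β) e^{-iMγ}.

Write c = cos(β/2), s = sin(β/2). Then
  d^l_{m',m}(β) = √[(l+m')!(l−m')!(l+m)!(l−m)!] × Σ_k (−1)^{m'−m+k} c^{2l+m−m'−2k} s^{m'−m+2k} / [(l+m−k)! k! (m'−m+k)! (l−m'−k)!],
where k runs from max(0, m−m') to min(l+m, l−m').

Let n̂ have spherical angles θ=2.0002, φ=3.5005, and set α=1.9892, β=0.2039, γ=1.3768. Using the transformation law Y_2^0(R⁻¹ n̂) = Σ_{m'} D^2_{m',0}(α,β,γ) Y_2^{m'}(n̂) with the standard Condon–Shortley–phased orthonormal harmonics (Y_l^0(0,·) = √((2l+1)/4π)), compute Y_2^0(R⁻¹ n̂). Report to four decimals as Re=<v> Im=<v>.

Need the full column D^2_{m',0} for m'=−2..2 at α=1.9892, β=0.2039, γ=1.3768.
cos(β/2)=0.994808, sin(β/2)=0.101773
d^2_{-2,0}: single k=2 term ⇒ +0.025109;  D = -0.016819-0.018643i
d^2_{-1,0}: k∈[1..2] ⇒ +0.245430 -0.002569 = +0.242861;  D = -0.098675+0.221912i
d^2_{0,0}: k∈[0..2] ⇒ +0.979392 -0.041002 +0.000107 = +0.938497;  D = +0.938497+0.000000i
d^2_{1,0}: k∈[0..1] ⇒ -0.245430 +0.002569 = -0.242861;  D = +0.098675+0.221912i
d^2_{2,0}: single k=0 term ⇒ +0.025109;  D = -0.016819+0.018643i
Y_2^{m'}(θ=2.0002,φ=3.5005) and Σ D·Y over m':
  (-0.0168-0.0186i)·(+0.2405-0.2100i)  (-0.0987+0.2219i)·(+0.2738-0.1027i)  (+0.9385+0.0000i)·(-0.1514+0.0000i)  (+0.0987+0.2219i)·(-0.2738-0.1027i)  (-0.0168+0.0186i)·(+0.2405+0.2100i)
Y_2^0(R⁻¹ n̂) = -0.166448+0.000000i

Re=-0.1664 Im=0.0000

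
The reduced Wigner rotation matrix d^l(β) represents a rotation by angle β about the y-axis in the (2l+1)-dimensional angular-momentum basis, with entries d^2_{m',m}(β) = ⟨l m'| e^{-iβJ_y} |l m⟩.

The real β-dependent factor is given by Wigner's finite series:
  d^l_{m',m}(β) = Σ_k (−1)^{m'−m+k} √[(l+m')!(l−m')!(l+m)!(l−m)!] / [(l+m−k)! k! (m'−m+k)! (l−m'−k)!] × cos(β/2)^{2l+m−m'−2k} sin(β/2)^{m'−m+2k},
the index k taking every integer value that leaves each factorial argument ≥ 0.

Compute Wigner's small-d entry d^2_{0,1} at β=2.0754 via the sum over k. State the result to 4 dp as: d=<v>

d^2_{0,1}(β=2.0754) via Wigner's sum:
Half-angle: c=0.508202, s=0.861238. N=√(2·2·6·1)=4.898979
The bounds max(0,m−m')=1 and min(l+m,l−m')=2 give 2 terms
  k=1: (−1)^0·4.8990/(2)·0.5082^3·0.8612^1 = +0.276891
  k=2: (−1)^1·4.8990/(2)·0.5082^1·0.8612^3 = -0.795209
d^2_{0,1}(2.0754) = +0.276891 -0.795209 = -0.518318

d=-0.5183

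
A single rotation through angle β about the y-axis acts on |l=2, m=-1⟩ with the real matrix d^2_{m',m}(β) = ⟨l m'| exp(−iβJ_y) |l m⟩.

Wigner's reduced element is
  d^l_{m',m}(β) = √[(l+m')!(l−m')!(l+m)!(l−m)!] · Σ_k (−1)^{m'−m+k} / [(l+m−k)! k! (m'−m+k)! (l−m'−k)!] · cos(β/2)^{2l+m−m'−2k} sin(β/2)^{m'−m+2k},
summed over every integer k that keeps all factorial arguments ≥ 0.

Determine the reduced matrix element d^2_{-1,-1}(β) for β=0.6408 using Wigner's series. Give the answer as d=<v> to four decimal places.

d=0.5434

d^2_{-1,-1}(β=0.6408) via Wigner's sum:
c=cos(0.6408/2)=0.949110, s=sin(0.6408/2)=0.314946; N=√[1·6·1·6]=6.000000
Admissible k: 0..1 (factorial args all ≥0)
  k=0: (−1)^0·6.0000/(6)·0.9491^4·0.3149^0 = +0.811457
  k=1: (−1)^1·6.0000/(2)·0.9491^2·0.3149^2 = -0.268057
d^2_{-1,-1}(0.6408) = +0.811457 -0.268057 = +0.543400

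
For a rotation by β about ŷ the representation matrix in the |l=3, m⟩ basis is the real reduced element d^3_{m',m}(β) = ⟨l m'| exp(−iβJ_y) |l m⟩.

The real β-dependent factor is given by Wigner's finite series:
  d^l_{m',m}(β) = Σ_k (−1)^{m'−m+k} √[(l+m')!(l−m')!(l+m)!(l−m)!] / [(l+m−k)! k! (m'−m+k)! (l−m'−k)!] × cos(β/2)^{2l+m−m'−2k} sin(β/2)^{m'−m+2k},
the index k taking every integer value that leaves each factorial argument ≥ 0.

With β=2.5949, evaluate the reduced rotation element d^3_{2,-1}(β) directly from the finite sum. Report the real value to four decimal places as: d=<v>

d^3_{2,-1}(β=2.5949) via Wigner's sum:
c=cos(2.5949/2)=0.269955, s=sin(2.5949/2)=0.962873; N=√[120·1·2·24]=75.894664
Admissible k: 0..1 (factorial args all ≥0)
  k=0: (−1)^3·75.8947/(12)·0.2700^3·0.9629^3 = -0.111074
  k=1: (−1)^4·75.8947/(24)·0.2700^1·0.9629^5 = +0.706539
d^3_{2,-1}(2.5949) = -0.111074 +0.706539 = +0.595466

d=0.5955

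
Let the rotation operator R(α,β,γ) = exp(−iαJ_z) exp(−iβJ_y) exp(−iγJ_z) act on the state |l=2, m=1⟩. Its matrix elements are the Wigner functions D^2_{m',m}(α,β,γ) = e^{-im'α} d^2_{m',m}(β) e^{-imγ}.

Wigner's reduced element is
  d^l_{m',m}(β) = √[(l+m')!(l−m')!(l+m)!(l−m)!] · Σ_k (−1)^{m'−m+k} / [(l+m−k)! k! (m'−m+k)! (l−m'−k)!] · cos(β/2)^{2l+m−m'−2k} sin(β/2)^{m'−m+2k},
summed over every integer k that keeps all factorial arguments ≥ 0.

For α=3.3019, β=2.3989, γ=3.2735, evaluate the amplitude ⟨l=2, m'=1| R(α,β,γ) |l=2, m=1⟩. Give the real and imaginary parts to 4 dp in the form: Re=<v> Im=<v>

Split into d^2_{1,1}(β=2.3989) × two z-phases.
Half-angle: c=0.362870, s=0.931840. N=√(6·1·6·1)=6.000000
Admissible k: 0..1 (factorial args all ≥0)
  k=0: (−1)^0·6.0000/(6)·0.3629^4·0.9318^0 = +0.017338
  k=1: (−1)^1·6.0000/(2)·0.3629^2·0.9318^2 = -0.343010
d^2_{1,1}(2.3989) = +0.017338 -0.343010 = -0.325672
Phases: e^{-i·(1)·3.3019}=-0.987178+0.159622i, e^{-i·(1)·3.2735}=-0.991313+0.131525i ⇒ D=-0.311866+0.093817i

Re=-0.3119 Im=0.0938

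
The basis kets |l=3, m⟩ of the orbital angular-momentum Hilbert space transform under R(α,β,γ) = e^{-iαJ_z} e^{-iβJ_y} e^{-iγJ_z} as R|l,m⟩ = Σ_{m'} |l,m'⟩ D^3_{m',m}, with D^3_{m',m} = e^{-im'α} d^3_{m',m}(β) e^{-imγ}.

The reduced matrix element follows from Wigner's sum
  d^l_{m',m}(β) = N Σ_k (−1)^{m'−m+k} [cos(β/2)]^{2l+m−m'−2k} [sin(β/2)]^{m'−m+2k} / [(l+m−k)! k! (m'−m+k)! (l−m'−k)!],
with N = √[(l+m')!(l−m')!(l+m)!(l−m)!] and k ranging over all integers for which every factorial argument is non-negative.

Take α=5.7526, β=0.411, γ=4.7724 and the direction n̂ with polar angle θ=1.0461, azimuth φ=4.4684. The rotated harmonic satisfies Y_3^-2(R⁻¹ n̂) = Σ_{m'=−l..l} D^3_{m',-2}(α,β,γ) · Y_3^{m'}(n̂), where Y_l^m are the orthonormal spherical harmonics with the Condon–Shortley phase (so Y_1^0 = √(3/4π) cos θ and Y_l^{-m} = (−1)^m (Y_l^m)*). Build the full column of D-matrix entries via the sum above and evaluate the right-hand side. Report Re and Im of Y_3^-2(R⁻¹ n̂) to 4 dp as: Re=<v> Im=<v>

Re=0.3919 Im=0.0243

Need the full column D^3_{m',-2} for m'=−3..3 at α=5.7526, β=0.411, γ=4.7724.
cos(β/2)=0.978959, sin(β/2)=0.204057
d^3_{-3,-2}: single k=1 term ⇒ +0.449417;  D = -0.044448+0.447213i
d^3_{-2,-2}: k∈[0..1] ⇒ +0.880212 -0.191218 = +0.688993;  D = -0.405721+0.556869i
d^3_{-1,-2}: k∈[0..1] ⇒ -0.580194 +0.050417 = -0.529777;  D = +0.485751-0.211448i
d^3_{0,-2}: k∈[0..1] ⇒ +0.209469 -0.009101 = +0.200368;  D = -0.198927-0.023991i
d^3_{1,-2}: k∈[0..1] ⇒ -0.050417 +0.001095 = -0.049322;  D = +0.039246+0.029873i
d^3_{2,-2}: k∈[0..1] ⇒ +0.008308 -0.000072 = +0.008236;  D = -0.003128-0.007619i
d^3_{3,-2}: single k=0 term ⇒ -0.000848;  D = -0.000119+0.000840i
Y_3^{m'}(θ=1.0461,φ=4.4684) and Σ D·Y over m':
  (-0.0444+0.4472i)·(+0.1808-0.2012i)  (-0.4057+0.5569i)·(-0.3387-0.1798i)  (+0.4858-0.2114i)·(-0.0172+0.0691i)  (-0.1989-0.0240i)·(-0.3263+0.0000i)  (+0.0392+0.0299i)·(+0.0172+0.0691i)  (-0.0031-0.0076i)·(-0.3387+0.1798i)  (-0.0001+0.0008i)·(-0.1808-0.2012i)
Y_3^-2(R⁻¹ n̂) = +0.391885+0.024279i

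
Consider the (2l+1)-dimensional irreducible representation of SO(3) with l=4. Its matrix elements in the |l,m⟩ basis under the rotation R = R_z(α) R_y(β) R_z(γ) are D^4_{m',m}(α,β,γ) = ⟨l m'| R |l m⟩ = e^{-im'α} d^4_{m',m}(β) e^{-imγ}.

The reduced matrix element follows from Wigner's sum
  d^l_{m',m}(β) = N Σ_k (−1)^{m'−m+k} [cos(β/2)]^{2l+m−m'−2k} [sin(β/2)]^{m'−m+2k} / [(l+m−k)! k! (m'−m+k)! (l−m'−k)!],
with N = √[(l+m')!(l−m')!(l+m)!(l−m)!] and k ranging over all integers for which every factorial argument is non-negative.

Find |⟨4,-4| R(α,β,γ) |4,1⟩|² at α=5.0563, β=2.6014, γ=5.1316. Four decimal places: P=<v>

Split into d^4_{-4,1}(β=2.6014) × two z-phases.
With c≡cos(β/2)=0.266824 and s≡sin(β/2)=0.963745, N=[1·40320·120·6]^{1/2}=5387.986637
The bounds max(0,m−m')=5 and min(l+m,l−m')=5 give 1 term
  k=5: (−1)^0·5387.9866/(720)·0.2668^3·0.9637^5 = +0.118190
d^4_{-4,1}(2.6014) = +0.118190
|D^4_{-4,1}|² = |d^4_{-4,1}(β)|² = (+0.118190)² = 0.013969 (the z-rotation phases have unit modulus)

P=0.0140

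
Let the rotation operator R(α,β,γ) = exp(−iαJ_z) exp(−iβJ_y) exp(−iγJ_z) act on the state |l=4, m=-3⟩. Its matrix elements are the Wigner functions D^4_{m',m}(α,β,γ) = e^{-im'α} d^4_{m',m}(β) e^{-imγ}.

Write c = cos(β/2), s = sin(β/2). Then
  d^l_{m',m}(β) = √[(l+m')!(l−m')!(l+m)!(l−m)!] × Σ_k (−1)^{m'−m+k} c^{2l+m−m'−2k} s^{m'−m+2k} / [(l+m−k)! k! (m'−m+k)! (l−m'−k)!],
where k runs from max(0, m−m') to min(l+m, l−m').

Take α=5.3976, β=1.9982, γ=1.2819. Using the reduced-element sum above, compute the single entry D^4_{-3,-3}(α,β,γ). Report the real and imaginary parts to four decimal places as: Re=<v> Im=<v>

First d^4_{-3,-3}(β=1.9982), then the phase factors e^{-i(-3)α} and e^{-i(-3)γ}:
Half-angle: c=0.541059, s=0.840984. N=√(1·5040·1·5040)=5040.000000
k: max(0,(-3)−(-3))=0 … min(4+(-3),4−(-3))=1
  k=0: (−1)^0·5040.0000/(5040)·0.5411^8·0.8410^0 = +0.007344
  k=1: (−1)^1·5040.0000/(720)·0.5411^6·0.8410^2 = -0.124206
d^4_{-3,-3}(1.9982) = +0.007344 -0.124206 = -0.116862
Attach z-rotation phases: D = e^{-i(-3)(5.3976)}·(-0.116862)·e^{-i(-3)(1.2819)} = -0.043547-0.108445i

Re=-0.0435 Im=-0.1084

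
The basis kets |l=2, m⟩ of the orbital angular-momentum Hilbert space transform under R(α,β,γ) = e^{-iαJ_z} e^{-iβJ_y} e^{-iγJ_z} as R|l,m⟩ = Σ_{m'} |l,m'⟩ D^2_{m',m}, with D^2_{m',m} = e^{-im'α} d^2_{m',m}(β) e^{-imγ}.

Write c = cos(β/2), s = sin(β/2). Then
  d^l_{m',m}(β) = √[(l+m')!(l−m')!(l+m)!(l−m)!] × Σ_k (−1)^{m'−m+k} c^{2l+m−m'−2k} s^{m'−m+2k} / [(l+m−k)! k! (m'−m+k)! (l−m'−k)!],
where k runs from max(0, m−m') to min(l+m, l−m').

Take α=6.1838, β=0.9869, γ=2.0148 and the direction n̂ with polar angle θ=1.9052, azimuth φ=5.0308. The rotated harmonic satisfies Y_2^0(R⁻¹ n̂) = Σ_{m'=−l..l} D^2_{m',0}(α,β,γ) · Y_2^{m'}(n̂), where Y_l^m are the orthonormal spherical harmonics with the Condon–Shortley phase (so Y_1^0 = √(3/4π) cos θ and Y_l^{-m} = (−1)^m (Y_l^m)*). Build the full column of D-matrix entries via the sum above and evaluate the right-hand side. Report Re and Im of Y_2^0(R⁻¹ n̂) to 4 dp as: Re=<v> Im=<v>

Re=-0.2972 Im=0.0000

Need the full column D^2_{m',0} for m'=−2..2 at α=6.1838, β=0.9869, γ=2.0148.
cos(β/2)=0.880704, sin(β/2)=0.473667
d^2_{-2,0}: single k=2 term ⇒ +0.426267;  D = +0.417874-0.084173i
d^2_{-1,0}: k∈[1..2] ⇒ +0.792572 -0.229258 = +0.563314;  D = +0.560534-0.055893i
d^2_{0,0}: k∈[0..2] ⇒ +0.601617 -0.696092 +0.050338 = -0.044137;  D = -0.044137+0.000000i
d^2_{1,0}: k∈[0..1] ⇒ -0.792572 +0.229258 = -0.563314;  D = -0.560534-0.055893i
d^2_{2,0}: single k=0 term ⇒ +0.426267;  D = +0.417874+0.084173i
Y_2^{m'}(θ=1.9052,φ=5.0308) and Σ D·Y over m':
  (+0.4179-0.0842i)·(-0.2771+0.2050i)  (+0.5605-0.0559i)·(-0.0750-0.2275i)  (-0.0441+0.0000i)·(-0.2135+0.0000i)  (-0.5605-0.0559i)·(+0.0750-0.2275i)  (+0.4179+0.0842i)·(-0.2771-0.2050i)
Y_2^0(R⁻¹ n̂) = -0.297153+0.000000i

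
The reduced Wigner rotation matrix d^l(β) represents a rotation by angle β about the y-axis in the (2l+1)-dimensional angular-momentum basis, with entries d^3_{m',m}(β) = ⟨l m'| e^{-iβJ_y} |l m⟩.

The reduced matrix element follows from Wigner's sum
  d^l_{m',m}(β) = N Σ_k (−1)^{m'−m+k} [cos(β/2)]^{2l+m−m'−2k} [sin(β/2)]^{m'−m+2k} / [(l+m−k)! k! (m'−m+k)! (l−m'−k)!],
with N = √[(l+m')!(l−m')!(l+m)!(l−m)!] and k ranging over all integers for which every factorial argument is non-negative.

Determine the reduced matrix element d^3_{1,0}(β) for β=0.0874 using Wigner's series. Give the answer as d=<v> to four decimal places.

d=-0.1497

d^3_{1,0}(β=0.0874) via Wigner's sum:
With c≡cos(β/2)=0.999045 and s≡sin(β/2)=0.043686, N=[24·2·6·6]^{1/2}=41.569219
Admissible k: 0..2 (factorial args all ≥0)
  k=0: (−1)^1·41.5692/(12)·0.9990^5·0.0437^1 = -0.150612
  k=1: (−1)^2·41.5692/(4)·0.9990^3·0.0437^3 = +0.000864
  k=2: (−1)^3·41.5692/(12)·0.9990^1·0.0437^5 = -0.000001
d^3_{1,0}(0.0874) = -0.150612 +0.000864 -0.000001 = -0.149749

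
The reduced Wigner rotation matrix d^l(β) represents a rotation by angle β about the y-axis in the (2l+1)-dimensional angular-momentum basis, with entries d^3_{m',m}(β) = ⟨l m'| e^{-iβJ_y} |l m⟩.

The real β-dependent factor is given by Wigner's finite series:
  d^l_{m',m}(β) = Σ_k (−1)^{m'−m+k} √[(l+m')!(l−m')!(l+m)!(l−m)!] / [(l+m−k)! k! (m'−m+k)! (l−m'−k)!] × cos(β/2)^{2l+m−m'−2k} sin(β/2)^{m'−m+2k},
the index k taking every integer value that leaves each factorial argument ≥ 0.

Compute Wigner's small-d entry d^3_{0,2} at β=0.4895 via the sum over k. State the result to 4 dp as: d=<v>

d=0.2672

d^3_{0,2}(β=0.4895) via Wigner's sum:
Half-angle: c=0.970198, s=0.242314. N=√(6·6·120·1)=65.726707
The bounds max(0,m−m')=2 and min(l+m,l−m')=3 give 2 terms
  k=2: (−1)^0·65.7267/(12)·0.9702^4·0.2423^2 = +0.284943
  k=3: (−1)^1·65.7267/(12)·0.9702^2·0.2423^4 = -0.017774
d^3_{0,2}(0.4895) = +0.284943 -0.017774 = +0.267169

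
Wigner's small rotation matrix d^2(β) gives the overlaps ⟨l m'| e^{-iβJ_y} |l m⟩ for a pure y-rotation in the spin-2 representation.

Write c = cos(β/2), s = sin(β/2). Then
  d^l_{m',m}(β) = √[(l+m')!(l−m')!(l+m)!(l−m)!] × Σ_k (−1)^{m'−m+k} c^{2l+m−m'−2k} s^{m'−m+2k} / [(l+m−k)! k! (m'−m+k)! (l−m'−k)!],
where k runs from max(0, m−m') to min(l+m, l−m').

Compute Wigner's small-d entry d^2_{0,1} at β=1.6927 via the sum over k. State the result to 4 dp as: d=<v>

d=-0.1478

d^2_{0,1}(β=1.6927) via Wigner's sum:
With c≡cos(β/2)=0.662721 and s≡sin(β/2)=0.748866, N=[2·2·6·1]^{1/2}=4.898979
k: max(0,(1)−(0))=1 … min(2+(1),2−(0))=2
  k=1: (−1)^0·4.8990/(2)·0.6627^3·0.7489^1 = +0.533915
  k=2: (−1)^1·4.8990/(2)·0.6627^1·0.7489^3 = -0.681741
d^2_{0,1}(1.6927) = +0.533915 -0.681741 = -0.147826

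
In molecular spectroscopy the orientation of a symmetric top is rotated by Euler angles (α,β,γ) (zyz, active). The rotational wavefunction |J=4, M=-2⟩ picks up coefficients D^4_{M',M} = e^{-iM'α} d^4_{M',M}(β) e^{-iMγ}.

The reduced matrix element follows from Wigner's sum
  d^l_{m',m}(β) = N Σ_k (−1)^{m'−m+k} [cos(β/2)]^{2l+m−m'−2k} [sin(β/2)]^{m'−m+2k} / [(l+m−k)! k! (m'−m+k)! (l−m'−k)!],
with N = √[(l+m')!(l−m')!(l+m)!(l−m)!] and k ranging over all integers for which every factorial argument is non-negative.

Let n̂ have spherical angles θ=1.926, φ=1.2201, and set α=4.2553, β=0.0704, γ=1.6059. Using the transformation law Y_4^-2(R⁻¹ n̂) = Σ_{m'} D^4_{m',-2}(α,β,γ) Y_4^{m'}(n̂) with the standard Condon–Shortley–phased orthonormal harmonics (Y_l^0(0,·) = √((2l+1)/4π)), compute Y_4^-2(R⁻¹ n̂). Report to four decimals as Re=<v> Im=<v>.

Need the full column D^4_{m',-2} for m'=−4..4 at α=4.2553, β=0.0704, γ=1.6059.
cos(β/2)=0.999381, sin(β/2)=0.035193
d^4_{-4,-2}: single k=2 term ⇒ +0.006529;  D = +0.001216+0.006415i
d^4_{-3,-2}: k∈[1..2] ⇒ +0.131109 -0.000488 = +0.130621;  D = -0.125898-0.034808i
d^4_{-2,-2}: k∈[0..2] ⇒ +0.995055 -0.014807 +0.000023 = +0.980271;  D = +0.651391-0.732544i
d^4_{-1,-2}: k∈[0..2] ⇒ -0.148664 +0.000922 -0.000001 = -0.147743;  D = -0.055744-0.136823i
d^4_{0,-2}: k∈[0..2] ⇒ +0.011706 -0.000039 +0.000000 = +0.011667;  D = -0.011639-0.000818i
d^4_{1,-2}: k∈[0..2] ⇒ -0.000615 +0.000001 -0.000000 = -0.000613;  D = -0.000309+0.000530i
d^4_{2,-2}: k∈[0..2] ⇒ +0.000023 -0.000000 +0.000000 = +0.000023;  D = +0.000013+0.000019i
d^4_{3,-2}: k∈[0..1] ⇒ -0.000001 +0.000000 = -0.000001;  D = +0.000001-0.000000i
d^4_{4,-2}: single k=0 term ⇒ +0.000000;  D = +0.000000-0.000000i
Y_4^{m'}(θ=1.926,φ=1.2201) and Σ D·Y over m':
  (+0.0012+0.0064i)·(+0.0572+0.3371i)  (-0.1259-0.0348i)·(+0.3116-0.1779i)  (+0.6514-0.7325i)·(+0.0344+0.0291i)  (-0.0557-0.1368i)·(+0.1141-0.3120i)  (-0.0116-0.0008i)·(-0.0123+0.0000i)  (-0.0003+0.0005i)·(-0.1141-0.3120i)  (+0.0000+0.0000i)·(+0.0344-0.0291i)  (+0.0000-0.0000i)·(-0.3116-0.1779i)  (+0.0000-0.0000i)·(+0.0572-0.3371i)
Y_4^-2(R⁻¹ n̂) = -0.052458+0.007865i

Re=-0.0525 Im=0.0079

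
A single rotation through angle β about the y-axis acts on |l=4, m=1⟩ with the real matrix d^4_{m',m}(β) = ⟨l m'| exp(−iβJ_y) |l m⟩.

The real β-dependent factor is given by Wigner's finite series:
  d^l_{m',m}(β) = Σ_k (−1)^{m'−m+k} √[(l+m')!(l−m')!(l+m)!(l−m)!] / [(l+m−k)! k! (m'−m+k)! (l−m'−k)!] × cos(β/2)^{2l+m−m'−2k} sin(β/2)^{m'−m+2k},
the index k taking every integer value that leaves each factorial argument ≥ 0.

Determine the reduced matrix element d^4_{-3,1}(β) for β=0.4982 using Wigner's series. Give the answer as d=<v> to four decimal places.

d^4_{-3,1}(β=0.4982) via Wigner's sum:
With c≡cos(β/2)=0.969135 and s≡sin(β/2)=0.246532, N=[1·5040·120·6]^{1/2}=1904.940944
k∈{4,5} keeps every argument non-negative
  k=4: (−1)^0·1904.9409/(144)·0.9691^4·0.2465^4 = +0.043107
  k=5: (−1)^1·1904.9409/(240)·0.9691^2·0.2465^6 = -0.001674
d^4_{-3,1}(0.4982) = +0.043107 -0.001674 = +0.041433

d=0.0414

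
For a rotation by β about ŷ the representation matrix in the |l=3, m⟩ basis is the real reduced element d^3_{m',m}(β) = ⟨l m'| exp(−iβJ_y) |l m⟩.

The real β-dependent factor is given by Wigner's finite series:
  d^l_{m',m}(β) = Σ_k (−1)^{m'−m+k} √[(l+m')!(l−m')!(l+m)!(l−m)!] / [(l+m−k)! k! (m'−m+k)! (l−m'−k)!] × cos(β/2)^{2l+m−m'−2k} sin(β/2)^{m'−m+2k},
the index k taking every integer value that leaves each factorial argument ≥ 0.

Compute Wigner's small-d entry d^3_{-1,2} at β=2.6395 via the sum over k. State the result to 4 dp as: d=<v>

d^3_{-1,2}(β=2.6395) via Wigner's sum:
With c≡cos(β/2)=0.248418 and s≡sin(β/2)=0.968653, N=[2·24·120·1]^{1/2}=75.894664
k∈{3,4} keeps every argument non-negative
  k=3: (−1)^0·75.8947/(12)·0.2484^3·0.9687^3 = +0.088122
  k=4: (−1)^1·75.8947/(24)·0.2484^1·0.9687^5 = -0.669921
d^3_{-1,2}(2.6395) = +0.088122 -0.669921 = -0.581800

d=-0.5818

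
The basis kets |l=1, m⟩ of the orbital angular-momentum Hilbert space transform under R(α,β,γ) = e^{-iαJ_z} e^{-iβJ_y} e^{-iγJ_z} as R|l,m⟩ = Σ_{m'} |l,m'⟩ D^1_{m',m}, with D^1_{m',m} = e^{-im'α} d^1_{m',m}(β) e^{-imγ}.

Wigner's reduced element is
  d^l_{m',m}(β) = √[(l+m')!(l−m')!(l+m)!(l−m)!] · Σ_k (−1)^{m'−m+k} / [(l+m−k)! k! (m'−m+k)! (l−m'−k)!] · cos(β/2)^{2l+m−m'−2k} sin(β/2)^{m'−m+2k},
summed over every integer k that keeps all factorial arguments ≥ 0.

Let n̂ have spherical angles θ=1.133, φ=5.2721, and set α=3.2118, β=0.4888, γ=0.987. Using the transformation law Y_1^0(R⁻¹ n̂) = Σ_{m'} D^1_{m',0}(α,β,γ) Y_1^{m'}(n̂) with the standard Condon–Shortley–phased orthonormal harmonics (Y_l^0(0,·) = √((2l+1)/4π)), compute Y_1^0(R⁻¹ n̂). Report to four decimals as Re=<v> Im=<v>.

Need the full column D^1_{m',0} for m'=−1..1 at α=3.2118, β=0.4888, γ=0.987.
cos(β/2)=0.970283, sin(β/2)=0.241974
d^1_{-1,0}: single k=1 term ⇒ +0.332034;  D = -0.331216-0.023292i
d^1_{0,0}: k∈[0..1] ⇒ +0.941448 -0.058552 = +0.882897;  D = +0.882897+0.000000i
d^1_{1,0}: single k=0 term ⇒ -0.332034;  D = +0.331216-0.023292i
Y_1^{m'}(θ=1.133,φ=5.2721) and Σ D·Y over m':
  (-0.3312-0.0233i)·(+0.1661+0.2652i)  (+0.8829+0.0000i)·(+0.2071+0.0000i)  (+0.3312-0.0233i)·(-0.1661+0.2652i)
Y_1^0(R⁻¹ n̂) = +0.085182+0.000000i

Re=0.0852 Im=0.0000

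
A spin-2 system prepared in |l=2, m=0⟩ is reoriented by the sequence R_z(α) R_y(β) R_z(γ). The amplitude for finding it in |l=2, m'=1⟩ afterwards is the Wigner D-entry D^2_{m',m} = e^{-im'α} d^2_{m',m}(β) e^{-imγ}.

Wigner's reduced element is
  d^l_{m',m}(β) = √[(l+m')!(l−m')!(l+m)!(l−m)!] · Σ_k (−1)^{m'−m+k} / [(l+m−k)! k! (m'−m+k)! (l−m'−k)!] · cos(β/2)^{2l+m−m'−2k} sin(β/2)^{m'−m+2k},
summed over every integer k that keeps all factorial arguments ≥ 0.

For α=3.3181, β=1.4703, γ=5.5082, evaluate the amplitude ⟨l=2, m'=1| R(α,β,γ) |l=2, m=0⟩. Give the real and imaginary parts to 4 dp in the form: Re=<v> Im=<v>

Re=0.1204 Im=-0.0215

D^2_{1,0}(3.3181,1.4703,5.5082) = e^{-i·1·3.3181}·d^2_{1,0}(1.4703)·e^{-i·0·5.5082}. Compute d first:
With c≡cos(β/2)=0.741730 and s≡sin(β/2)=0.670698, N=[6·1·2·2]^{1/2}=4.898979
The bounds max(0,m−m')=0 and min(l+m,l−m')=1 give 2 terms
  k=0: (−1)^1·4.8990/(2)·0.7417^3·0.6707^1 = -0.670410
  k=1: (−1)^2·4.8990/(2)·0.7417^1·0.6707^3 = +0.548155
d^2_{1,0}(1.4703) = -0.670410 +0.548155 = -0.122255
D = (-0.984463+0.175592i)·(-0.122255)·(+1.000000+0.000000i) = +0.120356-0.021467i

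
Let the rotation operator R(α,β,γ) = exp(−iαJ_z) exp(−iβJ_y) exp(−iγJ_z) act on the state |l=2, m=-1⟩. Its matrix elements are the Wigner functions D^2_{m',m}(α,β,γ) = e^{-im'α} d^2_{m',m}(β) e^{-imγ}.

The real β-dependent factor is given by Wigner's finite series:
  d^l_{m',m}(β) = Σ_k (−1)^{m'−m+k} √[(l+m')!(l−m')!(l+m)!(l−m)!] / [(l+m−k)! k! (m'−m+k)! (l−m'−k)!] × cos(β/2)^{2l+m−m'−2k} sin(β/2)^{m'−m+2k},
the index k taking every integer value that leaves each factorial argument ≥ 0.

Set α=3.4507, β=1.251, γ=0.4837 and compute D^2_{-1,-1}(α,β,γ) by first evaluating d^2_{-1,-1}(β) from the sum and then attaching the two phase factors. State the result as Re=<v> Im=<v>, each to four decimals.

Split into d^2_{-1,-1}(β=1.251) × two z-phases.
Half-angle: c=0.810670, s=0.585503. N=√(1·6·1·6)=6.000000
The bounds max(0,m−m')=0 and min(l+m,l−m')=1 give 2 terms
  k=0: (−1)^0·6.0000/(6)·0.8107^4·0.5855^0 = +0.431894
  k=1: (−1)^1·6.0000/(2)·0.8107^2·0.5855^2 = -0.675877
d^2_{-1,-1}(1.251) = +0.431894 -0.675877 = -0.243983
Phases: e^{-i·(-1)·3.4507}=-0.952606-0.304208i, e^{-i·(-1)·0.4837}=+0.885280+0.465058i ⇒ D=+0.171239+0.173795i

Re=0.1712 Im=0.1738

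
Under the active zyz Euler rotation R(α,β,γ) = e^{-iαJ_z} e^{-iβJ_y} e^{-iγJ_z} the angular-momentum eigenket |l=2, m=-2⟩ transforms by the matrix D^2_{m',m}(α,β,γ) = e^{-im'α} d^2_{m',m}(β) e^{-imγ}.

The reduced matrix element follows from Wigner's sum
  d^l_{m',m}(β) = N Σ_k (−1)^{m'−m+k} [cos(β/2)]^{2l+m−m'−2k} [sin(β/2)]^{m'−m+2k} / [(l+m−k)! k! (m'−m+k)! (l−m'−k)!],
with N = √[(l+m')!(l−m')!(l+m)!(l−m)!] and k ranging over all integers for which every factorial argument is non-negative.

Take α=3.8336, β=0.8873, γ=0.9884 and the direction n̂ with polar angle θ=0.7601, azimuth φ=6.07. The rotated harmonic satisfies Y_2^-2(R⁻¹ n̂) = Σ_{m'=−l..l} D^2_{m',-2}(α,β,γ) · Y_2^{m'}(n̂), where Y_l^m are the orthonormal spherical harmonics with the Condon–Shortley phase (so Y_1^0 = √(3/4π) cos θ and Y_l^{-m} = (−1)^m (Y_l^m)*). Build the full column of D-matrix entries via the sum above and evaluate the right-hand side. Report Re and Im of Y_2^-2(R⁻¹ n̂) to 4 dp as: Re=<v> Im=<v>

Need the full column D^2_{m',-2} for m'=−2..2 at α=3.8336, β=0.8873, γ=0.9884.
cos(β/2)=0.903191, sin(β/2)=0.429239
d^2_{-2,-2}: single k=0 term ⇒ +0.665454;  D = -0.649528-0.144717i
d^2_{-1,-2}: single k=0 term ⇒ -0.632511;  D = -0.563126+0.288025i
d^2_{0,-2}: single k=0 term ⇒ +0.368157;  D = -0.145400+0.338228i
d^2_{1,-2}: single k=0 term ⇒ -0.142859;  D = +0.040303+0.137056i
d^2_{2,-2}: single k=0 term ⇒ +0.033947;  D = +0.028155+0.018965i
Y_2^{m'}(θ=0.7601,φ=6.07) and Σ D·Y over m':
  (-0.6495-0.1447i)·(+0.1670+0.0758i)  (-0.5631+0.2880i)·(+0.3770+0.0816i)  (-0.1454+0.3382i)·(+0.1816+0.0000i)  (+0.0403+0.1371i)·(-0.3770+0.0816i)  (+0.0282+0.0190i)·(+0.1670-0.0758i)
Y_2^-2(R⁻¹ n̂) = -0.379952+0.003292i

Re=-0.3800 Im=0.0033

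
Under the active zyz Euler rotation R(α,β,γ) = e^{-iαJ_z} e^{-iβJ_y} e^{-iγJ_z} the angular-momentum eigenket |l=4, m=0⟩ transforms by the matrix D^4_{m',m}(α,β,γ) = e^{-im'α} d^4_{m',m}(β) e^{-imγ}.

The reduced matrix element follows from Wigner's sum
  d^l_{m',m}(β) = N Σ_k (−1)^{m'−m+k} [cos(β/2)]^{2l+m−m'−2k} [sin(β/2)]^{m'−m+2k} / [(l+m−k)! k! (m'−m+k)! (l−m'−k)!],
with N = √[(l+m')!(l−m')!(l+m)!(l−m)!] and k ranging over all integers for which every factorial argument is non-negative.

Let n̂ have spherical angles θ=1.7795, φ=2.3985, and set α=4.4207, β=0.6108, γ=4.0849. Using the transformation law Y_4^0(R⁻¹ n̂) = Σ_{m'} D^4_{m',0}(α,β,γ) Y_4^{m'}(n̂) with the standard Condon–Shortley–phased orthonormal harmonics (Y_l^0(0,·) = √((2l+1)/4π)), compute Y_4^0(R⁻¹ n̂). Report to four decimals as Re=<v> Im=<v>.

Need the full column D^4_{m',0} for m'=−4..4 at α=4.4207, β=0.6108, γ=4.0849.
cos(β/2)=0.953727, sin(β/2)=0.300675
d^4_{-4,0}: single k=4 term ⇒ +0.056576;  D = +0.022242-0.052021i
d^4_{-3,0}: k∈[3..4] ⇒ +0.253790 -0.025224 = +0.228566;  D = +0.175444+0.146498i
d^4_{-2,0}: k∈[2..4] ⇒ +0.645444 -0.171070 +0.006376 = +0.480751;  D = -0.401238+0.264820i
d^4_{-1,0}: k∈[1..4] ⇒ +0.965116 -0.575542 +0.057203 -0.000948 = +0.445831;  D = -0.128208-0.426999i
d^4_{0,0}: k∈[0..4] ⇒ +0.684529 -1.088573 +0.243437 -0.010753 +0.000067 = -0.171294;  D = -0.171294+0.000000i
d^4_{1,0}: k∈[0..3] ⇒ -0.965116 +0.575542 -0.057203 +0.000948 = -0.445831;  D = +0.128208-0.426999i
d^4_{2,0}: k∈[0..2] ⇒ +0.645444 -0.171070 +0.006376 = +0.480751;  D = -0.401238-0.264820i
d^4_{3,0}: k∈[0..1] ⇒ -0.253790 +0.025224 = -0.228566;  D = -0.175444+0.146498i
d^4_{4,0}: single k=0 term ⇒ +0.056576;  D = +0.022242+0.052021i
Y_4^{m'}(θ=1.7795,φ=2.3985) and Σ D·Y over m':
  (+0.0222-0.0520i)·(-0.3996+0.0683i)  (+0.1754+0.1465i)·(-0.1486+0.1920i)  (-0.4012+0.2648i)·(-0.0189-0.2232i)  (-0.1282-0.4270i)·(-0.1906-0.1751i)  (-0.1713+0.0000i)·(+0.1879+0.0000i)  (+0.1282-0.4270i)·(+0.1906-0.1751i)  (-0.4012-0.2648i)·(-0.0189+0.2232i)  (-0.1754+0.1465i)·(+0.1486+0.1920i)  (+0.0222+0.0520i)·(-0.3996-0.0683i)
Y_4^0(R⁻¹ n̂) = -0.118582+0.000000i

Re=-0.1186 Im=0.0000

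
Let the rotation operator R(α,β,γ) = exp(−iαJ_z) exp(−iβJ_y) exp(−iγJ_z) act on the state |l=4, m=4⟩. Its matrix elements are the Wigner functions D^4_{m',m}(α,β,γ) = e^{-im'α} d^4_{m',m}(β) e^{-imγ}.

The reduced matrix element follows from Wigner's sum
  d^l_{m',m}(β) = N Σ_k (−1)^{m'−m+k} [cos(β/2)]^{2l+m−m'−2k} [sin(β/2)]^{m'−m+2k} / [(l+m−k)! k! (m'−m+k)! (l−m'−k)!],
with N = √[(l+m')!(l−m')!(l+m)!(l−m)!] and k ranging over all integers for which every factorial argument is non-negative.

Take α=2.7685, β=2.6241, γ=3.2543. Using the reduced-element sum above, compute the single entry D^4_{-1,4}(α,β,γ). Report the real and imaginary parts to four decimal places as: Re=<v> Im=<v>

First d^4_{-1,4}(β=2.6241), then the phase factors e^{-i(-1)α} and e^{-i(4)γ}:
c=cos(2.6241/2)=0.255869, s=sin(2.6241/2)=0.966712; N=√[6·120·40320·1]=5387.986637
Admissible k: 5..5 (factorial args all ≥0)
  k=5: (−1)^0·5387.9866/(720)·0.2559^3·0.9667^5 = +0.105835
d^4_{-1,4}(2.6241) = +0.105835
Phases: e^{-i·(-1)·2.7685}=-0.931205+0.364497i, e^{-i·(4)·3.2543}=+0.900086-0.435712i ⇒ D=-0.071899+0.077664i

Re=-0.0719 Im=0.0777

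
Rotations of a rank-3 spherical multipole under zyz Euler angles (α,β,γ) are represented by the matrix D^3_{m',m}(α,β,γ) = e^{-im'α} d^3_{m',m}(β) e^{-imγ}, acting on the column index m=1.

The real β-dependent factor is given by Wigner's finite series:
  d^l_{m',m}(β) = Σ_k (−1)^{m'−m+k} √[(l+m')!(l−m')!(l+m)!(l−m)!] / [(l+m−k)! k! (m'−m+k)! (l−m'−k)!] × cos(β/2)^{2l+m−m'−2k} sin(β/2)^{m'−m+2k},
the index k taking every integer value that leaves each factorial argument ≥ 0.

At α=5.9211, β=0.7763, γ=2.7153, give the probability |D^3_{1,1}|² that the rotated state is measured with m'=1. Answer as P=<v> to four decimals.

First d^3_{1,1}(β=0.7763), then the phase factors e^{-i(1)α} and e^{-i(1)γ}:
With c≡cos(β/2)=0.925611 and s≡sin(β/2)=0.378477, N=[24·2·24·2]^{1/2}=48.000000
Admissible k: 0..2 (factorial args all ≥0)
  k=0: (−1)^0·48.0000/(48)·0.9256^6·0.3785^0 = +0.628884
  k=1: (−1)^1·48.0000/(6)·0.9256^4·0.3785^2 = -0.841166
  k=2: (−1)^2·48.0000/(8)·0.9256^2·0.3785^4 = +0.105479
d^3_{1,1}(0.7763) = +0.628884 -0.841166 +0.105479 = -0.106804
|D^3_{1,1}|² = |d^3_{1,1}(β)|² = (-0.106804)² = 0.011407 (the z-rotation phases have unit modulus)

P=0.0114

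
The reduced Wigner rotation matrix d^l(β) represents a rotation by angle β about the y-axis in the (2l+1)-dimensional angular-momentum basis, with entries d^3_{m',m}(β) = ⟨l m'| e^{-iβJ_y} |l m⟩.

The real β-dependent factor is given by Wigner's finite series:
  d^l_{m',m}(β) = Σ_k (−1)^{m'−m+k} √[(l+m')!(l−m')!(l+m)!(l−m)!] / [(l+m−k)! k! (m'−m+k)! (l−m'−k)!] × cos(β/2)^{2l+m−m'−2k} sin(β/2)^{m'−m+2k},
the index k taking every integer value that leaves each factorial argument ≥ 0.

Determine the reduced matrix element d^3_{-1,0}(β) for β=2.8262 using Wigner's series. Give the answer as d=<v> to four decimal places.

d=0.4726

d^3_{-1,0}(β=2.8262) via Wigner's sum:
c=cos(2.8262/2)=0.157044, s=sin(2.8262/2)=0.987592; N=√[2·24·6·6]=41.569219
Admissible k: 1..3 (factorial args all ≥0)
  k=1: (−1)^0·41.5692/(12)·0.1570^5·0.9876^1 = +0.000327
  k=2: (−1)^1·41.5692/(4)·0.1570^3·0.9876^3 = -0.038771
  k=3: (−1)^2·41.5692/(12)·0.1570^1·0.9876^5 = +0.511090
d^3_{-1,0}(2.8262) = +0.000327 -0.038771 +0.511090 = +0.472647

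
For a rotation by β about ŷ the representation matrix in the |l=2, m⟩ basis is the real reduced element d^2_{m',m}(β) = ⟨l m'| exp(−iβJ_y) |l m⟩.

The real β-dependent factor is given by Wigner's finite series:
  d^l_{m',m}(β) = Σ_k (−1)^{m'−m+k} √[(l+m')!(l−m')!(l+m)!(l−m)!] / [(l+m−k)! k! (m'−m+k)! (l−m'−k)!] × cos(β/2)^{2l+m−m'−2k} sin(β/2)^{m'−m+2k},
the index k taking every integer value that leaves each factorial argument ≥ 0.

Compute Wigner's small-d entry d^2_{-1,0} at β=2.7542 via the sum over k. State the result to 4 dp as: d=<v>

d=-0.4284

d^2_{-1,0}(β=2.7542) via Wigner's sum:
With c≡cos(β/2)=0.192487 and s≡sin(β/2)=0.981299, N=[1·6·2·2]^{1/2}=4.898979
The bounds max(0,m−m')=1 and min(l+m,l−m')=2 give 2 terms
  k=1: (−1)^0·4.8990/(2)·0.1925^3·0.9813^1 = +0.017143
  k=2: (−1)^1·4.8990/(2)·0.1925^1·0.9813^3 = -0.445536
d^2_{-1,0}(2.7542) = +0.017143 -0.445536 = -0.428393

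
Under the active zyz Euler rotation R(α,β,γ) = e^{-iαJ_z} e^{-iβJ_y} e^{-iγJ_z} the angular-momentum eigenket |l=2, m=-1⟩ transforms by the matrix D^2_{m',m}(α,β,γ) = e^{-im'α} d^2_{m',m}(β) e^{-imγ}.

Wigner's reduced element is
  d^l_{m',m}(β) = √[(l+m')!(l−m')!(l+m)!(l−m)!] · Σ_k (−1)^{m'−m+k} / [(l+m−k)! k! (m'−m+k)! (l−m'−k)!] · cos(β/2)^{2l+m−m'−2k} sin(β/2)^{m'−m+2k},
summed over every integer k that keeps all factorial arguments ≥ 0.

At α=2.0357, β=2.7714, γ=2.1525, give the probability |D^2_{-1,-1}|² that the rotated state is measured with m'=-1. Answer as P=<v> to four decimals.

P=0.0094

First d^2_{-1,-1}(β=2.7714), then the phase factors e^{-i(-1)α} and e^{-i(-1)γ}:
With c≡cos(β/2)=0.184041 and s≡sin(β/2)=0.982919, N=[1·6·1·6]^{1/2}=6.000000
Admissible k: 0..1 (factorial args all ≥0)
  k=0: (−1)^0·6.0000/(6)·0.1840^4·0.9829^0 = +0.001147
  k=1: (−1)^1·6.0000/(2)·0.1840^2·0.9829^2 = -0.098172
d^2_{-1,-1}(2.7714) = +0.001147 -0.098172 = -0.097024
|D^2_{-1,-1}|² = |d^2_{-1,-1}(β)|² = (-0.097024)² = 0.009414 (the z-rotation phases have unit modulus)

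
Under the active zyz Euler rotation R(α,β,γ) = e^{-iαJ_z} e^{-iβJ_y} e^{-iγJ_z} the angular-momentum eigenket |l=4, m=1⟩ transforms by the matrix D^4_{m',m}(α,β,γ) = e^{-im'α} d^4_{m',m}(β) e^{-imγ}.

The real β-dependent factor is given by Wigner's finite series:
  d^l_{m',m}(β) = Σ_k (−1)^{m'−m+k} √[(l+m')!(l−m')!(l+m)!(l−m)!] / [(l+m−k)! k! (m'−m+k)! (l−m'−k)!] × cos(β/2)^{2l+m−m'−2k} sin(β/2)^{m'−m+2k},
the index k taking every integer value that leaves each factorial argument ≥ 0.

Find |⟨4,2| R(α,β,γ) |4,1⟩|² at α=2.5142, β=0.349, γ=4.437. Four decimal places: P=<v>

P=0.3148

First d^4_{2,1}(β=0.349), then the phase factors e^{-i(2)α} and e^{-i(1)γ}:
c=cos(0.349/2)=0.984813, s=sin(0.349/2)=0.173616; N=√[720·2·120·6]=1018.233765
Admissible k: 0..2 (factorial args all ≥0)
  k=0: (−1)^1·1018.2338/(240)·0.9848^7·0.1736^1 = -0.661764
  k=1: (−1)^2·1018.2338/(48)·0.9848^5·0.1736^3 = +0.102836
  k=2: (−1)^3·1018.2338/(72)·0.9848^3·0.1736^5 = -0.002131
d^4_{2,1}(0.349) = -0.661764 +0.102836 -0.002131 = -0.561059
|D^4_{2,1}|² = |d^4_{2,1}(β)|² = (-0.561059)² = 0.314787 (the z-rotation phases have unit modulus)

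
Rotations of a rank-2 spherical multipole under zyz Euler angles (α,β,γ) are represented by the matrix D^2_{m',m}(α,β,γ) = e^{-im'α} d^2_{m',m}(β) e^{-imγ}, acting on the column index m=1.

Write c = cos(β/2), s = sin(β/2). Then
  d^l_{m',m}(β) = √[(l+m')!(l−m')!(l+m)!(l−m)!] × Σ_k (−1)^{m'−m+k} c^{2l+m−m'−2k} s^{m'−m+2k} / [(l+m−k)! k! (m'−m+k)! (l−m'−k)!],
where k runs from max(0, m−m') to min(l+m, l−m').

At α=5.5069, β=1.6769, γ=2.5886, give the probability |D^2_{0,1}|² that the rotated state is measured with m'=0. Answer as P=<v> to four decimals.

Split into d^2_{0,1}(β=1.6769) × two z-phases.
Half-angle: c=0.668616, s=0.743608. N=√(2·2·6·1)=4.898979
Admissible k: 1..2 (factorial args all ≥0)
  k=1: (−1)^0·4.8990/(2)·0.6686^3·0.7436^1 = +0.544440
  k=2: (−1)^1·4.8990/(2)·0.6686^1·0.7436^3 = -0.673417
d^2_{0,1}(1.6769) = +0.544440 -0.673417 = -0.128977
|D^2_{0,1}|² = |d^2_{0,1}(β)|² = (-0.128977)² = 0.016635 (the z-rotation phases have unit modulus)

P=0.0166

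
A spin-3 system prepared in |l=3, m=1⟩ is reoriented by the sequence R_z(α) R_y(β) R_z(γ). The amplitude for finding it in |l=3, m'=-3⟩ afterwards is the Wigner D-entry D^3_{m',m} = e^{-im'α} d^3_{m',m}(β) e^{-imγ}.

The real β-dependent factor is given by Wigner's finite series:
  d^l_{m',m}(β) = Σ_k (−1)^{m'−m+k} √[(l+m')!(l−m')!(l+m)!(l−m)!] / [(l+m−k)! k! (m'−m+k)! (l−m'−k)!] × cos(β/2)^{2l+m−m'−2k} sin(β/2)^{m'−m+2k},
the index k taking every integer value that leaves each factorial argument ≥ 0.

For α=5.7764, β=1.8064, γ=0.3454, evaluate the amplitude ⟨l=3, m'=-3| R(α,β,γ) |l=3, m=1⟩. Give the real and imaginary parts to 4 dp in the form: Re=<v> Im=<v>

First d^3_{-3,1}(β=1.8064), then the phase factors e^{-i(-3)α} and e^{-i(1)γ}:
With c≡cos(β/2)=0.619100 and s≡sin(β/2)=0.785312, N=[1·720·24·2]^{1/2}=185.903201
The bounds max(0,m−m')=4 and min(l+m,l−m')=4 give 1 term
  k=4: (−1)^0·185.9032/(48)·0.6191^2·0.7853^4 = +0.564594
d^3_{-3,1}(1.8064) = +0.564594
Phases: e^{-i·(-3)·5.7764}=+0.050419-0.998728i, e^{-i·(1)·0.3454}=+0.940940-0.338573i ⇒ D=-0.164128-0.540212i

Re=-0.1641 Im=-0.5402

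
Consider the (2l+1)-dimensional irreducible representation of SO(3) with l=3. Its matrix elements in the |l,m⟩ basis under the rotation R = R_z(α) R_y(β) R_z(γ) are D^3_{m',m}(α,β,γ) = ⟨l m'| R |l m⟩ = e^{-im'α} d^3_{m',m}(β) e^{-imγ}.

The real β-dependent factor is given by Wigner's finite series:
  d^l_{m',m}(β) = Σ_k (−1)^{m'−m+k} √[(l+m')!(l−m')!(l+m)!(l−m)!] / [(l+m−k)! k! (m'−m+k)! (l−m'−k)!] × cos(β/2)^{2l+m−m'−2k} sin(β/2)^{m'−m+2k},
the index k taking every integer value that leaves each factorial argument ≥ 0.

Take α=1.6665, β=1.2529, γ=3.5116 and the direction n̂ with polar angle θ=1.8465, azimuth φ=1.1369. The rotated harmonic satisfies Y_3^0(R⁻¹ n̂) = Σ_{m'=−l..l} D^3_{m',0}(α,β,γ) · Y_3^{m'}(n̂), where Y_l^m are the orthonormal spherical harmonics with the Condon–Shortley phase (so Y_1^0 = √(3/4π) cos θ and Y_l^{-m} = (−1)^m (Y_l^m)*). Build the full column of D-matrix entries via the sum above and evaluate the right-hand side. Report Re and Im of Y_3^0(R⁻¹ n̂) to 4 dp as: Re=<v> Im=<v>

Re=-0.1376 Im=0.0000

Need the full column D^3_{m',0} for m'=−3..3 at α=1.6665, β=1.2529, γ=3.5116.
cos(β/2)=0.810114, sin(β/2)=0.586273
d^3_{-3,0}: single k=3 term ⇒ +0.479128;  D = +0.135681-0.459516i
d^3_{-2,0}: k∈[2..3] ⇒ +0.810857 -0.424669 = +0.386187;  D = -0.379134-0.073469i
d^3_{-1,0}: k∈[1..3] ⇒ +0.708632 -1.113394 +0.194372 = -0.210390;  D = +0.020104-0.209427i
d^3_{0,0}: k∈[0..3] ⇒ +0.282668 -1.332373 +0.697803 -0.040607 = -0.392509;  D = -0.392509+0.000000i
d^3_{1,0}: k∈[0..2] ⇒ -0.708632 +1.113394 -0.194372 = +0.210390;  D = -0.020104-0.209427i
d^3_{2,0}: k∈[0..1] ⇒ +0.810857 -0.424669 = +0.386187;  D = -0.379134+0.073469i
d^3_{3,0}: single k=0 term ⇒ -0.479128;  D = -0.135681-0.459516i
Y_3^{m'}(θ=1.8465,φ=1.1369) and Σ D·Y over m':
  (+0.1357-0.4595i)·(-0.3583+0.0988i)  (-0.3791-0.0735i)·(+0.1665+0.1965i)  (+0.0201-0.2094i)·(-0.0823+0.1776i)  (-0.3925+0.0000i)·(+0.2671+0.0000i)  (-0.0201-0.2094i)·(+0.0823+0.1776i)  (-0.3791+0.0735i)·(+0.1665-0.1965i)  (-0.1357-0.4595i)·(+0.3583+0.0988i)
Y_3^0(R⁻¹ n̂) = -0.137580+0.000000i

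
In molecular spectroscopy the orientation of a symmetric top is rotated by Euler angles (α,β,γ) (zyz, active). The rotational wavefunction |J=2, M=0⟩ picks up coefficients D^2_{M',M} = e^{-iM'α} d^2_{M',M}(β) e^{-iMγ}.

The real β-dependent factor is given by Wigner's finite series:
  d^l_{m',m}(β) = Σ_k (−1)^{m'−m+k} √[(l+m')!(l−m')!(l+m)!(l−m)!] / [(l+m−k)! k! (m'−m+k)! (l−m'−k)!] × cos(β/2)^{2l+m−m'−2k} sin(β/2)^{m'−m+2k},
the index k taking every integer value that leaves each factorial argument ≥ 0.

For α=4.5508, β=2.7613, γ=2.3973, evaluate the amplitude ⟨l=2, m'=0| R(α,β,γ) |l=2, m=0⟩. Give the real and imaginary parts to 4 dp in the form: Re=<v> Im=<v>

Re=0.7933 Im=0.0000

Split into d^2_{0,0}(β=2.7613) × two z-phases.
With c≡cos(β/2)=0.189003 and s≡sin(β/2)=0.981977, N=[2·2·2·2]^{1/2}=4.000000
k∈{0,1,2} keeps every argument non-negative
  k=0: (−1)^0·4.0000/(4)·0.1890^4·0.9820^0 = +0.001276
  k=1: (−1)^1·4.0000/(1)·0.1890^2·0.9820^2 = -0.137784
  k=2: (−1)^2·4.0000/(4)·0.1890^0·0.9820^4 = +0.929832
d^2_{0,0}(2.7613) = +0.001276 -0.137784 +0.929832 = +0.793324
Phases: e^{-i·(0)·4.5508}=+1.000000+0.000000i, e^{-i·(0)·2.3973}=+1.000000+0.000000i ⇒ D=+0.793324+0.000000i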